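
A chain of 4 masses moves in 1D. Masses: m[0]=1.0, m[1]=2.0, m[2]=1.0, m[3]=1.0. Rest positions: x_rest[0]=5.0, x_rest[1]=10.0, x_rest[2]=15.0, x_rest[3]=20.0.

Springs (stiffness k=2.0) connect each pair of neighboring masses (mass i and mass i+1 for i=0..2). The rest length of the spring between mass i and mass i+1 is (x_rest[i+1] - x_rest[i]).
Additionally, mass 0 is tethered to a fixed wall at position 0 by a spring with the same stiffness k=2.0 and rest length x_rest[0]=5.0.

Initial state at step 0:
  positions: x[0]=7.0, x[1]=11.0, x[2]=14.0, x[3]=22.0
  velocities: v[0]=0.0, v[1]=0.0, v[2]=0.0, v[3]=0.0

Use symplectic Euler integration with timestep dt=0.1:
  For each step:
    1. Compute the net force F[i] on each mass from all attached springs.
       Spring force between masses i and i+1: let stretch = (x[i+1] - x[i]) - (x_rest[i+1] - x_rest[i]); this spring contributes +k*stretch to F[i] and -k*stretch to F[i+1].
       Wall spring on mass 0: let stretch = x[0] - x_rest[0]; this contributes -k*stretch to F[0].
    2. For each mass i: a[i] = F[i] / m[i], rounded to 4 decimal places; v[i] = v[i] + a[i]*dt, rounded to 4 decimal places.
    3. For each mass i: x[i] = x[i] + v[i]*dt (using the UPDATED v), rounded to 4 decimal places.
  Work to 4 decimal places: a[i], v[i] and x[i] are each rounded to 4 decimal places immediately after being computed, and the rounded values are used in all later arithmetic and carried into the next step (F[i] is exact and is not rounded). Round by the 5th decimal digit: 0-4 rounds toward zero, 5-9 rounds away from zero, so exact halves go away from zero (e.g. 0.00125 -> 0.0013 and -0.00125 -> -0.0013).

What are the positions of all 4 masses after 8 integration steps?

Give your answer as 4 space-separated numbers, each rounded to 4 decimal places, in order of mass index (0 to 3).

Step 0: x=[7.0000 11.0000 14.0000 22.0000] v=[0.0000 0.0000 0.0000 0.0000]
Step 1: x=[6.9400 10.9900 14.1000 21.9400] v=[-0.6000 -0.1000 1.0000 -0.6000]
Step 2: x=[6.8222 10.9706 14.2946 21.8232] v=[-1.1780 -0.1940 1.9460 -1.1680]
Step 3: x=[6.6509 10.9430 14.5733 21.6558] v=[-1.7128 -0.2764 2.7869 -1.6737]
Step 4: x=[6.4324 10.9087 14.9210 21.4468] v=[-2.1846 -0.3426 3.4773 -2.0902]
Step 5: x=[6.1748 10.8698 15.3190 21.2073] v=[-2.5758 -0.3890 3.9800 -2.3954]
Step 6: x=[5.8876 10.8284 15.7458 20.9500] v=[-2.8718 -0.4136 4.2678 -2.5731]
Step 7: x=[5.5815 10.7868 16.1783 20.6886] v=[-3.0612 -0.4159 4.3252 -2.6139]
Step 8: x=[5.2679 10.7471 16.5932 20.4370] v=[-3.1364 -0.3973 4.1490 -2.5160]

Answer: 5.2679 10.7471 16.5932 20.4370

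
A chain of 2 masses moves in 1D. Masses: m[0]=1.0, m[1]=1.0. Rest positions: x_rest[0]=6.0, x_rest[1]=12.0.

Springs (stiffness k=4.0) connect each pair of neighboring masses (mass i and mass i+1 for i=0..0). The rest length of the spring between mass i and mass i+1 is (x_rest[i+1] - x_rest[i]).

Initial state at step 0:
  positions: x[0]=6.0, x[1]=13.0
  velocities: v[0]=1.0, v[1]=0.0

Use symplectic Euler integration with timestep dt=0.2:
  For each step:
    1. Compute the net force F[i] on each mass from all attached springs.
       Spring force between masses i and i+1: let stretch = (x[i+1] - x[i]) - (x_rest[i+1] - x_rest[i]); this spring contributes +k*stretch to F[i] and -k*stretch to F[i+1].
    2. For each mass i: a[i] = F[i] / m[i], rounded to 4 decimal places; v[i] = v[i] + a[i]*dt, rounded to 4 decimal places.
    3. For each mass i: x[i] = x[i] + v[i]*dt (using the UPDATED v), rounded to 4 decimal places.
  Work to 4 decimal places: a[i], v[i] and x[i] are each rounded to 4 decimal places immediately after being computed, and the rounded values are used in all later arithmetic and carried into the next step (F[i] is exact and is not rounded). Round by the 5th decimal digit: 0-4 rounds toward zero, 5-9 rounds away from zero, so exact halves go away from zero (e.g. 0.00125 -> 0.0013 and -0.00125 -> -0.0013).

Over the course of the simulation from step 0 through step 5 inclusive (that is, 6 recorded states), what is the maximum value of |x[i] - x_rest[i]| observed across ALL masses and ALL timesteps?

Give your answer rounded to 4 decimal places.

Step 0: x=[6.0000 13.0000] v=[1.0000 0.0000]
Step 1: x=[6.3600 12.8400] v=[1.8000 -0.8000]
Step 2: x=[6.7968 12.6032] v=[2.1840 -1.1840]
Step 3: x=[7.2026 12.3974] v=[2.0291 -1.0291]
Step 4: x=[7.4796 12.3204] v=[1.3849 -0.3849]
Step 5: x=[7.5711 12.4289] v=[0.4575 0.5425]
Max displacement = 1.5711

Answer: 1.5711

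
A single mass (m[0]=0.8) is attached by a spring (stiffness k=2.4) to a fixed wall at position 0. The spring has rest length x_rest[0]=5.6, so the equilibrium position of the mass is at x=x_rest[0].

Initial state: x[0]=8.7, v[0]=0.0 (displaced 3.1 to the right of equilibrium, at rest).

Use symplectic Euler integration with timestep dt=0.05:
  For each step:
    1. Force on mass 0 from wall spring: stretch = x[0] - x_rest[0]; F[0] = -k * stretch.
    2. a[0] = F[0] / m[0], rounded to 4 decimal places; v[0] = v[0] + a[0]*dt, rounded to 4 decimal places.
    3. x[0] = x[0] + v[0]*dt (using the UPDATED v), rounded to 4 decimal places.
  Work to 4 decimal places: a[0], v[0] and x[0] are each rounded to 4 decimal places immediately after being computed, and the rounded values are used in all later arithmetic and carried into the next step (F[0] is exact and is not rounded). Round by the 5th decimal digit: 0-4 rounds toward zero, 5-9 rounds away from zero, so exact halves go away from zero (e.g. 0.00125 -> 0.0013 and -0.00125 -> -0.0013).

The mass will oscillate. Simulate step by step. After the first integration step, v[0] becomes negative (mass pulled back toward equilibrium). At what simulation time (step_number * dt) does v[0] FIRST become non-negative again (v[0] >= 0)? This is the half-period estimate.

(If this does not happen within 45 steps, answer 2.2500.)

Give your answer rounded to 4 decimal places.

Step 0: x=[8.7000] v=[0.0000]
Step 1: x=[8.6768] v=[-0.4650]
Step 2: x=[8.6305] v=[-0.9265]
Step 3: x=[8.5614] v=[-1.3811]
Step 4: x=[8.4701] v=[-1.8253]
Step 5: x=[8.3573] v=[-2.2558]
Step 6: x=[8.2238] v=[-2.6694]
Step 7: x=[8.0707] v=[-3.0630]
Step 8: x=[7.8990] v=[-3.4336]
Step 9: x=[7.7101] v=[-3.7785]
Step 10: x=[7.5054] v=[-4.0950]
Step 11: x=[7.2864] v=[-4.3808]
Step 12: x=[7.0547] v=[-4.6338]
Step 13: x=[6.8121] v=[-4.8520]
Step 14: x=[6.5604] v=[-5.0338]
Step 15: x=[6.3015] v=[-5.1779]
Step 16: x=[6.0373] v=[-5.2831]
Step 17: x=[5.7699] v=[-5.3487]
Step 18: x=[5.5012] v=[-5.3742]
Step 19: x=[5.2332] v=[-5.3594]
Step 20: x=[4.9680] v=[-5.3044]
Step 21: x=[4.7075] v=[-5.2096]
Step 22: x=[4.4537] v=[-5.0757]
Step 23: x=[4.2085] v=[-4.9038]
Step 24: x=[3.9737] v=[-4.6951]
Step 25: x=[3.7511] v=[-4.4512]
Step 26: x=[3.5424] v=[-4.1739]
Step 27: x=[3.3491] v=[-3.8653]
Step 28: x=[3.1727] v=[-3.5277]
Step 29: x=[3.0145] v=[-3.1636]
Step 30: x=[2.8757] v=[-2.7758]
Step 31: x=[2.7573] v=[-2.3672]
Step 32: x=[2.6603] v=[-1.9408]
Step 33: x=[2.5853] v=[-1.4998]
Step 34: x=[2.5329] v=[-1.0476]
Step 35: x=[2.5035] v=[-0.5875]
Step 36: x=[2.4974] v=[-0.1230]
Step 37: x=[2.5145] v=[0.3424]
First v>=0 after going negative at step 37, time=1.8500

Answer: 1.8500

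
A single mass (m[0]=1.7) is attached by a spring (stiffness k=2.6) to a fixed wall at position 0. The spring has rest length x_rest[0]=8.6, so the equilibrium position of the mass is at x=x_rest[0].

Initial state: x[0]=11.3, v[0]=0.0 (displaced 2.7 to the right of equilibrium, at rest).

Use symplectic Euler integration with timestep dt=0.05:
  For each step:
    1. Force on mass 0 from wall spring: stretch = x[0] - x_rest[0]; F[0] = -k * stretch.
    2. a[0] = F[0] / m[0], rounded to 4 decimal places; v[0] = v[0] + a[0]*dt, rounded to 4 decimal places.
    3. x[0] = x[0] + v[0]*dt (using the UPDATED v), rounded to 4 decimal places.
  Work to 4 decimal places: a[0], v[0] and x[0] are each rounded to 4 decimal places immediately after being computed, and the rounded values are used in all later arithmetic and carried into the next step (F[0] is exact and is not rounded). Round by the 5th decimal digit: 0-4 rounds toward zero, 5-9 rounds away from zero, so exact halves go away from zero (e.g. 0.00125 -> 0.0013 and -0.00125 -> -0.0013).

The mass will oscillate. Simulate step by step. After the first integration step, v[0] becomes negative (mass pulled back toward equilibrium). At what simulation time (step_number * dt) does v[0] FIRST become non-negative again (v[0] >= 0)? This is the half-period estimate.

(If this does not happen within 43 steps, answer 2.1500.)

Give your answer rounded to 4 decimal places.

Answer: 2.1500

Derivation:
Step 0: x=[11.3000] v=[0.0000]
Step 1: x=[11.2897] v=[-0.2065]
Step 2: x=[11.2691] v=[-0.4122]
Step 3: x=[11.2383] v=[-0.6163]
Step 4: x=[11.1974] v=[-0.8181]
Step 5: x=[11.1466] v=[-1.0167]
Step 6: x=[11.0860] v=[-1.2114]
Step 7: x=[11.0159] v=[-1.4015]
Step 8: x=[10.9366] v=[-1.5862]
Step 9: x=[10.8484] v=[-1.7649]
Step 10: x=[10.7516] v=[-1.9368]
Step 11: x=[10.6465] v=[-2.1013]
Step 12: x=[10.5336] v=[-2.2578]
Step 13: x=[10.4133] v=[-2.4057]
Step 14: x=[10.2861] v=[-2.5444]
Step 15: x=[10.1524] v=[-2.6733]
Step 16: x=[10.0128] v=[-2.7920]
Step 17: x=[9.8678] v=[-2.9000]
Step 18: x=[9.7180] v=[-2.9970]
Step 19: x=[9.5639] v=[-3.0825]
Step 20: x=[9.4061] v=[-3.1562]
Step 21: x=[9.2452] v=[-3.2178]
Step 22: x=[9.0818] v=[-3.2671]
Step 23: x=[8.9166] v=[-3.3039]
Step 24: x=[8.7502] v=[-3.3281]
Step 25: x=[8.5832] v=[-3.3396]
Step 26: x=[8.4163] v=[-3.3383]
Step 27: x=[8.2501] v=[-3.3243]
Step 28: x=[8.0852] v=[-3.2975]
Step 29: x=[7.9223] v=[-3.2581]
Step 30: x=[7.7620] v=[-3.2063]
Step 31: x=[7.6049] v=[-3.1422]
Step 32: x=[7.4516] v=[-3.0661]
Step 33: x=[7.3027] v=[-2.9783]
Step 34: x=[7.1587] v=[-2.8791]
Step 35: x=[7.0203] v=[-2.7689]
Step 36: x=[6.8879] v=[-2.6481]
Step 37: x=[6.7620] v=[-2.5172]
Step 38: x=[6.6432] v=[-2.3766]
Step 39: x=[6.5319] v=[-2.2270]
Step 40: x=[6.4285] v=[-2.0689]
Step 41: x=[6.3334] v=[-1.9028]
Step 42: x=[6.2469] v=[-1.7295]
Step 43: x=[6.1694] v=[-1.5496]
v[0] did not become non-negative within 43 steps; using fallback time=2.1500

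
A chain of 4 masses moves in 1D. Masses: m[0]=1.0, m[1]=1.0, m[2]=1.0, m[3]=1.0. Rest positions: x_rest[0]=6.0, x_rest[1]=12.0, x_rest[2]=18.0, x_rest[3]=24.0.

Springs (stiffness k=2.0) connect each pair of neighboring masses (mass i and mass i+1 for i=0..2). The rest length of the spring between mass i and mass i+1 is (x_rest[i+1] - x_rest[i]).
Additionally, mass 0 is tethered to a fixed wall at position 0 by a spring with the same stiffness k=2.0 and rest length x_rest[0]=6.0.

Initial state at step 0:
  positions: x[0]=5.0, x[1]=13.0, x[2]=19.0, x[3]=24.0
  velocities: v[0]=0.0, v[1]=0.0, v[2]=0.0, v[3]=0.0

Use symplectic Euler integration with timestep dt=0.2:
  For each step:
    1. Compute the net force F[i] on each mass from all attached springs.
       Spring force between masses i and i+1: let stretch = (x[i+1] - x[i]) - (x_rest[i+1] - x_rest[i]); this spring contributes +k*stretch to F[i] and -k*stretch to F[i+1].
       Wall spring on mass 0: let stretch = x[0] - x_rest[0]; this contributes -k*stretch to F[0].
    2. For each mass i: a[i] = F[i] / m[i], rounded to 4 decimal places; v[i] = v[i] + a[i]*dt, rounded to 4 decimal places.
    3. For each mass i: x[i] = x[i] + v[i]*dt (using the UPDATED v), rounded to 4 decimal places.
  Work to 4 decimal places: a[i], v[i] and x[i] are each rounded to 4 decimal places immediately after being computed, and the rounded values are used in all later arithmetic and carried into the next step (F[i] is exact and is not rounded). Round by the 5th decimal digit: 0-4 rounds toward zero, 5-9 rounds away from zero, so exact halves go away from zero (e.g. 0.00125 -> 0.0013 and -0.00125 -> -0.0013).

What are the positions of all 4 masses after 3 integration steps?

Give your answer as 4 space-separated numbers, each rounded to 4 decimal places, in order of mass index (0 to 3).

Step 0: x=[5.0000 13.0000 19.0000 24.0000] v=[0.0000 0.0000 0.0000 0.0000]
Step 1: x=[5.2400 12.8400 18.9200 24.0800] v=[1.2000 -0.8000 -0.4000 0.4000]
Step 2: x=[5.6688 12.5584 18.7664 24.2272] v=[2.1440 -1.4080 -0.7680 0.7360]
Step 3: x=[6.1953 12.2223 18.5530 24.4175] v=[2.6323 -1.6806 -1.0669 0.9517]

Answer: 6.1953 12.2223 18.5530 24.4175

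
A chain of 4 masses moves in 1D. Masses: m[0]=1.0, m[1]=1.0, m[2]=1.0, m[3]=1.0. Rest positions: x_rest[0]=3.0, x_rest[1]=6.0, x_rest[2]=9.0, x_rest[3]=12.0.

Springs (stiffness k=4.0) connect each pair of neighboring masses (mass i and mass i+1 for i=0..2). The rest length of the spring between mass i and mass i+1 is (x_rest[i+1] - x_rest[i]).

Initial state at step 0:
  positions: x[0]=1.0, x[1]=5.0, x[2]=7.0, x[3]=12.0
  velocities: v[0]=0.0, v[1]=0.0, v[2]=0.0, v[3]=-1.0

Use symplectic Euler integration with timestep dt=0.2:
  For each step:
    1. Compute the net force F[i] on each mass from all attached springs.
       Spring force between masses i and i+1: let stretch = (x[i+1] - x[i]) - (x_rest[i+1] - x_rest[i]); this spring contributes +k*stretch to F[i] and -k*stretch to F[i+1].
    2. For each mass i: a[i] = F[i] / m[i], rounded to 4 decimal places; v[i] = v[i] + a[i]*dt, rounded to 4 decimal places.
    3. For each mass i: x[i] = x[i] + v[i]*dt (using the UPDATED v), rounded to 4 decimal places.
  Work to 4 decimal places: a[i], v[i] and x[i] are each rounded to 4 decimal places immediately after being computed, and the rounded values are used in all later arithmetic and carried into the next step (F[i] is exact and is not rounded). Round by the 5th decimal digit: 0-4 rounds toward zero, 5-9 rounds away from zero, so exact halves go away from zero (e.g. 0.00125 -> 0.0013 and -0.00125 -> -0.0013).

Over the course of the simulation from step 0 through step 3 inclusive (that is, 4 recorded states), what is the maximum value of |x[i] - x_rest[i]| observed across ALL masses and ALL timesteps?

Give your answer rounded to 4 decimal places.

Step 0: x=[1.0000 5.0000 7.0000 12.0000] v=[0.0000 0.0000 0.0000 -1.0000]
Step 1: x=[1.1600 4.6800 7.4800 11.4800] v=[0.8000 -1.6000 2.4000 -2.6000]
Step 2: x=[1.4032 4.2448 8.1520 10.8000] v=[1.2160 -2.1760 3.3600 -3.4000]
Step 3: x=[1.6211 3.9801 8.6225 10.1763] v=[1.0893 -1.3235 2.3526 -3.1184]
Max displacement = 2.0199

Answer: 2.0199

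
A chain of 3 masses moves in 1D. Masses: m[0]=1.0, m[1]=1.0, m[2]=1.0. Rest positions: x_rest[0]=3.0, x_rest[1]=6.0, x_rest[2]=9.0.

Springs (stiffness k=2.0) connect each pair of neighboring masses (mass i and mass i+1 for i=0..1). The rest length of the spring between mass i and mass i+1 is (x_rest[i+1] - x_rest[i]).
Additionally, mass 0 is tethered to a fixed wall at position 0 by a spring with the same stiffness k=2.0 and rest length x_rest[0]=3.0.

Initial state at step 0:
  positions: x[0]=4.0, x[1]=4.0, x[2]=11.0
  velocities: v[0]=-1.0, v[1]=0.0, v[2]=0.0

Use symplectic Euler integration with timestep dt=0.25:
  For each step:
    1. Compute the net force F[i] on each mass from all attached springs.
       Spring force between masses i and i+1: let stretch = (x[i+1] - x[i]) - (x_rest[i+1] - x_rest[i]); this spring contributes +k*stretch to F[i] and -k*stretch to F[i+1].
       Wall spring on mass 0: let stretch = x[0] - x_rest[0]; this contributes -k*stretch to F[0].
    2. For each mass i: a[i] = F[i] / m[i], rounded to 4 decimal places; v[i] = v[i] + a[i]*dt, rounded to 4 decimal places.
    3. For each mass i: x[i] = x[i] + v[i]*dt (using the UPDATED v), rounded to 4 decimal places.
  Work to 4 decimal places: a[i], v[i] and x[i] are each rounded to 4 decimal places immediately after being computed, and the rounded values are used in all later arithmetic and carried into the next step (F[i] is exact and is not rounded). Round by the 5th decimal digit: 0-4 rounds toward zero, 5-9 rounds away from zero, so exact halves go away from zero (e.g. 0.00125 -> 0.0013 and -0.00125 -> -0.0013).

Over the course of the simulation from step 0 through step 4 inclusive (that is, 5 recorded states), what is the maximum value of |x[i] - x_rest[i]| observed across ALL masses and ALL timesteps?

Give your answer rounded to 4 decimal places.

Step 0: x=[4.0000 4.0000 11.0000] v=[-1.0000 0.0000 0.0000]
Step 1: x=[3.2500 4.8750 10.5000] v=[-3.0000 3.5000 -2.0000]
Step 2: x=[2.2969 6.2500 9.6719] v=[-3.8125 5.5000 -3.3125]
Step 3: x=[1.5508 7.5586 8.7910] v=[-2.9844 5.2344 -3.5235]
Step 4: x=[1.3618 8.2703 8.1311] v=[-0.7559 2.8467 -2.6397]
Max displacement = 2.2703

Answer: 2.2703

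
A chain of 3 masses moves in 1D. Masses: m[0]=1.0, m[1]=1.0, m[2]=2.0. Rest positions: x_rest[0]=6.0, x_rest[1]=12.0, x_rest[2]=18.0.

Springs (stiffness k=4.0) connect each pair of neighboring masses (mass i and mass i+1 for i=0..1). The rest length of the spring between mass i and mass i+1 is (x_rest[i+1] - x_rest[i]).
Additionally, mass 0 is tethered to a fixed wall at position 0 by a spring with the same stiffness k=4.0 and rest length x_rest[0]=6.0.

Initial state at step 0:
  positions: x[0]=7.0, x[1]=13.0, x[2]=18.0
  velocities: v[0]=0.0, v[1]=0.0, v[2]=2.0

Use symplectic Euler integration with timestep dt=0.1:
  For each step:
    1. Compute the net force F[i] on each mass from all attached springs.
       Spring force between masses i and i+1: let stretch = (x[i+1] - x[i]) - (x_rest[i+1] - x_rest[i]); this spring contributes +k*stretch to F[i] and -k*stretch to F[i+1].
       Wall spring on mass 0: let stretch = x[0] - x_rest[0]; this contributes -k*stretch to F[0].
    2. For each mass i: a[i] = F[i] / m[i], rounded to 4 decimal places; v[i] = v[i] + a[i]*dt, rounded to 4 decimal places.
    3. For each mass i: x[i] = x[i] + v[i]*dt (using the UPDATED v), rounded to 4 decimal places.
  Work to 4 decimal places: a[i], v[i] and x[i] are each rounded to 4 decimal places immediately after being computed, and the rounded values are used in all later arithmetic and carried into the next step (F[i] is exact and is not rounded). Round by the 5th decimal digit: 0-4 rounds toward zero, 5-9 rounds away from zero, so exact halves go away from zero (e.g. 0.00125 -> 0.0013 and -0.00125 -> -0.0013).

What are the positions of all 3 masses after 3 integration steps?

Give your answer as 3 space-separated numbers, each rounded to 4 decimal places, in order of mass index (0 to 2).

Step 0: x=[7.0000 13.0000 18.0000] v=[0.0000 0.0000 2.0000]
Step 1: x=[6.9600 12.9600 18.2200] v=[-0.4000 -0.4000 2.2000]
Step 2: x=[6.8816 12.8904 18.4548] v=[-0.7840 -0.6960 2.3480]
Step 3: x=[6.7683 12.8030 18.6983] v=[-1.1331 -0.8738 2.4351]

Answer: 6.7683 12.8030 18.6983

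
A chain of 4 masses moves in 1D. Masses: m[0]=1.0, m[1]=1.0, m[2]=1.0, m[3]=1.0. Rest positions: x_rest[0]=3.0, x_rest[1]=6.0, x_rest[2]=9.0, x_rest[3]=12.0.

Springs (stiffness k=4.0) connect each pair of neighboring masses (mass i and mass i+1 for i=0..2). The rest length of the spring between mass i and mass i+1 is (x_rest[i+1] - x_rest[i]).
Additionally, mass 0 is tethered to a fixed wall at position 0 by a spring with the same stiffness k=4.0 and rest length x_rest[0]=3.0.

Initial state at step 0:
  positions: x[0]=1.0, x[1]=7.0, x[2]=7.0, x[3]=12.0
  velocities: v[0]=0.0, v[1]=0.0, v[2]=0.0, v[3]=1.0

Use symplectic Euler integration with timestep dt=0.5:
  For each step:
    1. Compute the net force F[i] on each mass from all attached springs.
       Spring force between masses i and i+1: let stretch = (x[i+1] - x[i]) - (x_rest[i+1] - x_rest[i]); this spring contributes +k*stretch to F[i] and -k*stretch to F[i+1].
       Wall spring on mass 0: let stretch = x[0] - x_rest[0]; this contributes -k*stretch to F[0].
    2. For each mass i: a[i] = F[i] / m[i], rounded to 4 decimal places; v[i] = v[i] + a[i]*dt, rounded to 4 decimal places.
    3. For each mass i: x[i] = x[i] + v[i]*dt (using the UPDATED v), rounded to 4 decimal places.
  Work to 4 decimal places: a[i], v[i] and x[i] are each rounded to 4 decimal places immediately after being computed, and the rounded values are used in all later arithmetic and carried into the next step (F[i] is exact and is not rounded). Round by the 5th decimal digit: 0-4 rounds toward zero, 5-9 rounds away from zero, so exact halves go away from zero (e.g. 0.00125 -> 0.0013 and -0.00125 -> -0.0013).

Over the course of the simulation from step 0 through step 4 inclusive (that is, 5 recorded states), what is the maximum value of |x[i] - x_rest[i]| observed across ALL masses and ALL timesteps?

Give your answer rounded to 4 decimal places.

Answer: 5.0000

Derivation:
Step 0: x=[1.0000 7.0000 7.0000 12.0000] v=[0.0000 0.0000 0.0000 1.0000]
Step 1: x=[6.0000 1.0000 12.0000 10.5000] v=[10.0000 -12.0000 10.0000 -3.0000]
Step 2: x=[0.0000 11.0000 4.5000 13.5000] v=[-12.0000 20.0000 -15.0000 6.0000]
Step 3: x=[5.0000 3.5000 12.5000 10.5000] v=[10.0000 -15.0000 16.0000 -6.0000]
Step 4: x=[3.5000 6.5000 9.5000 12.5000] v=[-3.0000 6.0000 -6.0000 4.0000]
Max displacement = 5.0000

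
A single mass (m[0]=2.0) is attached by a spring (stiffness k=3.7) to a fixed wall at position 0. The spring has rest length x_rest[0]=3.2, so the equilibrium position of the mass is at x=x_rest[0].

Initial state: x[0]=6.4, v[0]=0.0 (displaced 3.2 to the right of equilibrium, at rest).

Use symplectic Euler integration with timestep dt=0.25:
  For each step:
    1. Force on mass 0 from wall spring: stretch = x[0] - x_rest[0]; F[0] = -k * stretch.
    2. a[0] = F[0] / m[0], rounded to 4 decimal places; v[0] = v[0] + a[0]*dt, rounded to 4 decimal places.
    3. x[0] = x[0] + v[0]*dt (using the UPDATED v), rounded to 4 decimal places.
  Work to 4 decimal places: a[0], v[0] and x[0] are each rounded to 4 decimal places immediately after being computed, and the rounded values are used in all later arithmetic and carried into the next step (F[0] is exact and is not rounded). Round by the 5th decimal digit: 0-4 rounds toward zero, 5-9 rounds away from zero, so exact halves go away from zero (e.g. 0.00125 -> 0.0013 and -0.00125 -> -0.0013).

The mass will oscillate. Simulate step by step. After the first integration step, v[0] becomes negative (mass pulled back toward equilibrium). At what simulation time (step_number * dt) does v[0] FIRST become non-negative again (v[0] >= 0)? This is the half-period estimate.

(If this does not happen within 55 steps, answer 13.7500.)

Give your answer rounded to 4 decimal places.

Answer: 2.5000

Derivation:
Step 0: x=[6.4000] v=[0.0000]
Step 1: x=[6.0300] v=[-1.4800]
Step 2: x=[5.3328] v=[-2.7889]
Step 3: x=[4.3890] v=[-3.7753]
Step 4: x=[3.3077] v=[-4.3252]
Step 5: x=[2.2140] v=[-4.3750]
Step 6: x=[1.2343] v=[-3.9190]
Step 7: x=[0.4818] v=[-3.0099]
Step 8: x=[0.0436] v=[-1.7527]
Step 9: x=[-0.0296] v=[-0.2929]
Step 10: x=[0.2706] v=[1.2008]
First v>=0 after going negative at step 10, time=2.5000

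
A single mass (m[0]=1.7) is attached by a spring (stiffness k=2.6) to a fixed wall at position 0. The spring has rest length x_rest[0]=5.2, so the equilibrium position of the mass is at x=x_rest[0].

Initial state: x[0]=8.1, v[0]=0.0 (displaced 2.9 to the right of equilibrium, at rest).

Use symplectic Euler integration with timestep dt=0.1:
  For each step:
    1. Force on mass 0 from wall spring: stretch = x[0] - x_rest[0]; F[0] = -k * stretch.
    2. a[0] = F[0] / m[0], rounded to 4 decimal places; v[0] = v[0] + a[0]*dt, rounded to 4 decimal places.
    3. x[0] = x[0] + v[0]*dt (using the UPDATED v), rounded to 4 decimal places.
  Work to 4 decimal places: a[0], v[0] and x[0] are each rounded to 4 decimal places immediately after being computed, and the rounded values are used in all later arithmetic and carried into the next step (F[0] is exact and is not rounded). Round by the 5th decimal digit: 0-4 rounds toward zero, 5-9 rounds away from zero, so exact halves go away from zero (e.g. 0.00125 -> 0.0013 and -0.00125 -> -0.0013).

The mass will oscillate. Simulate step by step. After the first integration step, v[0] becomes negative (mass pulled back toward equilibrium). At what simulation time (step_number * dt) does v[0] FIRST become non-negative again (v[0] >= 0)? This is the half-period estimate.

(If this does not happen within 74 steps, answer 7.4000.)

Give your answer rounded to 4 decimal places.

Answer: 2.6000

Derivation:
Step 0: x=[8.1000] v=[0.0000]
Step 1: x=[8.0557] v=[-0.4435]
Step 2: x=[7.9677] v=[-0.8803]
Step 3: x=[7.8373] v=[-1.3036]
Step 4: x=[7.6666] v=[-1.7070]
Step 5: x=[7.4582] v=[-2.0842]
Step 6: x=[7.2152] v=[-2.4296]
Step 7: x=[6.9414] v=[-2.7378]
Step 8: x=[6.6410] v=[-3.0041]
Step 9: x=[6.3186] v=[-3.2245]
Step 10: x=[5.9790] v=[-3.3956]
Step 11: x=[5.6275] v=[-3.5147]
Step 12: x=[5.2695] v=[-3.5801]
Step 13: x=[4.9104] v=[-3.5907]
Step 14: x=[4.5558] v=[-3.5464]
Step 15: x=[4.2110] v=[-3.4479]
Step 16: x=[3.8813] v=[-3.2966]
Step 17: x=[3.5718] v=[-3.0949]
Step 18: x=[3.2872] v=[-2.8459]
Step 19: x=[3.0319] v=[-2.5534]
Step 20: x=[2.8097] v=[-2.2218]
Step 21: x=[2.6241] v=[-1.8562]
Step 22: x=[2.4779] v=[-1.4622]
Step 23: x=[2.3733] v=[-1.0459]
Step 24: x=[2.3119] v=[-0.6136]
Step 25: x=[2.2947] v=[-0.1719]
Step 26: x=[2.3219] v=[0.2724]
First v>=0 after going negative at step 26, time=2.6000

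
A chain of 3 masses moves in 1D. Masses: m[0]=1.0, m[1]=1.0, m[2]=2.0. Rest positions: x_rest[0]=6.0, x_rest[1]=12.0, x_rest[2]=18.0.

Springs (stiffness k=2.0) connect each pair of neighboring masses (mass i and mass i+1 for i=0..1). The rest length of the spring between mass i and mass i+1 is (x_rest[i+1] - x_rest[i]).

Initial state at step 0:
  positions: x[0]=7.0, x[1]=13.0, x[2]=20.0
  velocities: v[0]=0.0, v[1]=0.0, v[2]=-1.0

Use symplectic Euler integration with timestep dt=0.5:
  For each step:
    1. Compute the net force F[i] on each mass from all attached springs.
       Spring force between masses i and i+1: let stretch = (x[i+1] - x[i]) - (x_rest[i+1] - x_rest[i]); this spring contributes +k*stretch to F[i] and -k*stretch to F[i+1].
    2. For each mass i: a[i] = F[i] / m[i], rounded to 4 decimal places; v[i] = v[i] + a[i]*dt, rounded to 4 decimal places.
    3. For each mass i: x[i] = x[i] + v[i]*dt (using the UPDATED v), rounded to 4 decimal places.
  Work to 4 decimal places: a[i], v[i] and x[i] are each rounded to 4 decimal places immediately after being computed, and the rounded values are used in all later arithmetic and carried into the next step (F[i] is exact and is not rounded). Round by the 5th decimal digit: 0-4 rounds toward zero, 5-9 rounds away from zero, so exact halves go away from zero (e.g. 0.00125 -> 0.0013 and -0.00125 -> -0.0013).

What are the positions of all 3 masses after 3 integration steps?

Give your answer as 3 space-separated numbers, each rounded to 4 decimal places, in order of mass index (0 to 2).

Step 0: x=[7.0000 13.0000 20.0000] v=[0.0000 0.0000 -1.0000]
Step 1: x=[7.0000 13.5000 19.2500] v=[0.0000 1.0000 -1.5000]
Step 2: x=[7.2500 13.6250 18.5625] v=[0.5000 0.2500 -1.3750]
Step 3: x=[7.6875 13.0313 18.1406] v=[0.8750 -1.1875 -0.8438]

Answer: 7.6875 13.0313 18.1406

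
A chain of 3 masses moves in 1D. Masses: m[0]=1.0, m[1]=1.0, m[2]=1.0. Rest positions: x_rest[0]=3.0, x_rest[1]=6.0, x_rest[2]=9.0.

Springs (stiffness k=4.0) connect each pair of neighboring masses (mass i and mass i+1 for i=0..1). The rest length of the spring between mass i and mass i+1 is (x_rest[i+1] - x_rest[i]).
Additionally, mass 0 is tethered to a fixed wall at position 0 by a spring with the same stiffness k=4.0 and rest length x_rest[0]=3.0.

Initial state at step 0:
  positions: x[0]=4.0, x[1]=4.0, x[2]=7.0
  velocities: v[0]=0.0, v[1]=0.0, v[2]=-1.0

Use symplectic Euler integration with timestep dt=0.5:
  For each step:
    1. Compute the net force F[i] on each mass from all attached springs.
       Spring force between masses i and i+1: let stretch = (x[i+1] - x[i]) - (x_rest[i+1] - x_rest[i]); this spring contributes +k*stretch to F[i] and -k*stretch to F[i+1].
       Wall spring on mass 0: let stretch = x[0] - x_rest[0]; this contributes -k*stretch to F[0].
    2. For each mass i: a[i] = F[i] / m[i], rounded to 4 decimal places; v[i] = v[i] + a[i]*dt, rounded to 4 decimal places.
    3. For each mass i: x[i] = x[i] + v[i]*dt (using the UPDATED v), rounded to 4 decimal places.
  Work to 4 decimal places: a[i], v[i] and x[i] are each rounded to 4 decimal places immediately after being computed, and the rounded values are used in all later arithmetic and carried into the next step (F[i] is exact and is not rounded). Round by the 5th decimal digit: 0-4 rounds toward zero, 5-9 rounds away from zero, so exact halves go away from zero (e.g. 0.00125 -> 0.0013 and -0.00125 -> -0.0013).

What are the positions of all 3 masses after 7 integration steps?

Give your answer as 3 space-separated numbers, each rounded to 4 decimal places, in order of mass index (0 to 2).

Step 0: x=[4.0000 4.0000 7.0000] v=[0.0000 0.0000 -1.0000]
Step 1: x=[0.0000 7.0000 6.5000] v=[-8.0000 6.0000 -1.0000]
Step 2: x=[3.0000 2.5000 9.5000] v=[6.0000 -9.0000 6.0000]
Step 3: x=[2.5000 5.5000 8.5000] v=[-1.0000 6.0000 -2.0000]
Step 4: x=[2.5000 8.5000 7.5000] v=[0.0000 6.0000 -2.0000]
Step 5: x=[6.0000 4.5000 10.5000] v=[7.0000 -8.0000 6.0000]
Step 6: x=[2.0000 8.0000 10.5000] v=[-8.0000 7.0000 0.0000]
Step 7: x=[2.0000 8.0000 11.0000] v=[0.0000 0.0000 1.0000]

Answer: 2.0000 8.0000 11.0000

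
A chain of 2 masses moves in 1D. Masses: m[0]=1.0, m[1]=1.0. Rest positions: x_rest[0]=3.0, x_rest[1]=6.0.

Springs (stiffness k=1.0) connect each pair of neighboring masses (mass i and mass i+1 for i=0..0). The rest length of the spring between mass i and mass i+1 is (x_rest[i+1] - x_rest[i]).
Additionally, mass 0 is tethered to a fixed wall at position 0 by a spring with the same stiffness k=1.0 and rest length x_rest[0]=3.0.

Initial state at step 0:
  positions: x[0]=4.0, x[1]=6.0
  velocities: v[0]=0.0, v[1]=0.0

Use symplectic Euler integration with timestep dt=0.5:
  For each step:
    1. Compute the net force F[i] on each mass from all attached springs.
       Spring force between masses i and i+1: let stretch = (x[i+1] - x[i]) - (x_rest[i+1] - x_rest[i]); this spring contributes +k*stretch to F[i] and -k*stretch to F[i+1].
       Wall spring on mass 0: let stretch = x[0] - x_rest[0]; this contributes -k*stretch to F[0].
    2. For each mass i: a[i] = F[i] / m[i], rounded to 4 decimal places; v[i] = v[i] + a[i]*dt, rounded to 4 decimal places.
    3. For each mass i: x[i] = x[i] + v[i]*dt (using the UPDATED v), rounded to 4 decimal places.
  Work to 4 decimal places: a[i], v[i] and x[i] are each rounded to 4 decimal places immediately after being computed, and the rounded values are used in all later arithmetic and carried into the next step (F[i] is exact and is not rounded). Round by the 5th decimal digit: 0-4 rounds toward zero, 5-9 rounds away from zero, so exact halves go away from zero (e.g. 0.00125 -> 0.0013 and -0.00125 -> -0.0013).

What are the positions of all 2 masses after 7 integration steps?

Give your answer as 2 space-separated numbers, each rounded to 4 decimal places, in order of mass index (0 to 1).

Step 0: x=[4.0000 6.0000] v=[0.0000 0.0000]
Step 1: x=[3.5000 6.2500] v=[-1.0000 0.5000]
Step 2: x=[2.8125 6.5625] v=[-1.3750 0.6250]
Step 3: x=[2.3594 6.6875] v=[-0.9063 0.2500]
Step 4: x=[2.3985 6.4805] v=[0.0781 -0.4141]
Step 5: x=[2.8585 6.0030] v=[0.9199 -0.9551]
Step 6: x=[3.3900 5.4893] v=[1.0629 -1.0274]
Step 7: x=[3.5988 5.2008] v=[0.4176 -0.5771]

Answer: 3.5988 5.2008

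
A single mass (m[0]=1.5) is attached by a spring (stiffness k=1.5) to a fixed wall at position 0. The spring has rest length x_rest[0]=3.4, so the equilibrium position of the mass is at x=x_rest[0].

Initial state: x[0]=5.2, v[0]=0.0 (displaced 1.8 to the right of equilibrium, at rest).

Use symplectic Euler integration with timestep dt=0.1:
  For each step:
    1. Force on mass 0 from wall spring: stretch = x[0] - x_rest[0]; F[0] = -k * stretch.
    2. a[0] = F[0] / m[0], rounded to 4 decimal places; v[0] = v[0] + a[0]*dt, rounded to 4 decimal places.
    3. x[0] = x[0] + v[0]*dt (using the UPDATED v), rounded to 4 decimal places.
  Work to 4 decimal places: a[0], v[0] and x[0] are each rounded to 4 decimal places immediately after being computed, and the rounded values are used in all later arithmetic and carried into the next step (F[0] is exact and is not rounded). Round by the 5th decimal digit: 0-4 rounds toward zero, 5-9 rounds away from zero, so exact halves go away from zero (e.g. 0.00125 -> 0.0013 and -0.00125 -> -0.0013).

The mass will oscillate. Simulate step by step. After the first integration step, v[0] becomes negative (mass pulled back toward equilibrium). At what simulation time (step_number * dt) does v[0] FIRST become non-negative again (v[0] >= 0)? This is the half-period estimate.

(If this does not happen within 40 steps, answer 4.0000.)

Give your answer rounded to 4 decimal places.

Step 0: x=[5.2000] v=[0.0000]
Step 1: x=[5.1820] v=[-0.1800]
Step 2: x=[5.1462] v=[-0.3582]
Step 3: x=[5.0929] v=[-0.5328]
Step 4: x=[5.0227] v=[-0.7021]
Step 5: x=[4.9363] v=[-0.8644]
Step 6: x=[4.8345] v=[-1.0180]
Step 7: x=[4.7184] v=[-1.1615]
Step 8: x=[4.5891] v=[-1.2933]
Step 9: x=[4.4479] v=[-1.4122]
Step 10: x=[4.2962] v=[-1.5170]
Step 11: x=[4.1355] v=[-1.6066]
Step 12: x=[3.9675] v=[-1.6802]
Step 13: x=[3.7938] v=[-1.7370]
Step 14: x=[3.6162] v=[-1.7764]
Step 15: x=[3.4364] v=[-1.7980]
Step 16: x=[3.2562] v=[-1.8016]
Step 17: x=[3.0775] v=[-1.7872]
Step 18: x=[2.9020] v=[-1.7550]
Step 19: x=[2.7315] v=[-1.7052]
Step 20: x=[2.5677] v=[-1.6384]
Step 21: x=[2.4122] v=[-1.5552]
Step 22: x=[2.2666] v=[-1.4564]
Step 23: x=[2.1323] v=[-1.3431]
Step 24: x=[2.0107] v=[-1.2163]
Step 25: x=[1.9030] v=[-1.0774]
Step 26: x=[1.8102] v=[-0.9277]
Step 27: x=[1.7333] v=[-0.7687]
Step 28: x=[1.6731] v=[-0.6020]
Step 29: x=[1.6302] v=[-0.4293]
Step 30: x=[1.6050] v=[-0.2523]
Step 31: x=[1.5977] v=[-0.0728]
Step 32: x=[1.6084] v=[0.1074]
First v>=0 after going negative at step 32, time=3.2000

Answer: 3.2000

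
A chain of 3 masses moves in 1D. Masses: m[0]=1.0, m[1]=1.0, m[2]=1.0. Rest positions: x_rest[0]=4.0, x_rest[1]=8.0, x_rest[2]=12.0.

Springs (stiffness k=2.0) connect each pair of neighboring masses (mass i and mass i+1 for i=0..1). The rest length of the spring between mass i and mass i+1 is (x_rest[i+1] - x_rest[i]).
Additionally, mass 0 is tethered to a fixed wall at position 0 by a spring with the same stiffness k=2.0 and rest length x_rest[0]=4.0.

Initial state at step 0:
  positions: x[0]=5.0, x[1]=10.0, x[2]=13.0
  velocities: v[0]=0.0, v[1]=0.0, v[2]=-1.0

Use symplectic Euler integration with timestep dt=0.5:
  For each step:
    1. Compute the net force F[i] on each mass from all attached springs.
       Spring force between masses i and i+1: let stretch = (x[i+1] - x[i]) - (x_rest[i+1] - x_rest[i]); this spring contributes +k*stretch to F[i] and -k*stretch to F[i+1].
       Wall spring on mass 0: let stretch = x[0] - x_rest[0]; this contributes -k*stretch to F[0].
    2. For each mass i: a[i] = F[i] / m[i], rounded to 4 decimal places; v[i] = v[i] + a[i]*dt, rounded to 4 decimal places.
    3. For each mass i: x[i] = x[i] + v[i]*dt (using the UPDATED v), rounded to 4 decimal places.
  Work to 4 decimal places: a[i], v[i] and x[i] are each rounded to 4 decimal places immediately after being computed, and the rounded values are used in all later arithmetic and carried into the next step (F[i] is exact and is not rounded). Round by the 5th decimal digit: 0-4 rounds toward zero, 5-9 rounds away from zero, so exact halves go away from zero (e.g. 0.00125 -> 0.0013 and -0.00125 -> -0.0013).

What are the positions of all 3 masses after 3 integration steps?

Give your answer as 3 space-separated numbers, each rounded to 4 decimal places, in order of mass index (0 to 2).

Step 0: x=[5.0000 10.0000 13.0000] v=[0.0000 0.0000 -1.0000]
Step 1: x=[5.0000 9.0000 13.0000] v=[0.0000 -2.0000 0.0000]
Step 2: x=[4.5000 8.0000 13.0000] v=[-1.0000 -2.0000 0.0000]
Step 3: x=[3.5000 7.7500 12.5000] v=[-2.0000 -0.5000 -1.0000]

Answer: 3.5000 7.7500 12.5000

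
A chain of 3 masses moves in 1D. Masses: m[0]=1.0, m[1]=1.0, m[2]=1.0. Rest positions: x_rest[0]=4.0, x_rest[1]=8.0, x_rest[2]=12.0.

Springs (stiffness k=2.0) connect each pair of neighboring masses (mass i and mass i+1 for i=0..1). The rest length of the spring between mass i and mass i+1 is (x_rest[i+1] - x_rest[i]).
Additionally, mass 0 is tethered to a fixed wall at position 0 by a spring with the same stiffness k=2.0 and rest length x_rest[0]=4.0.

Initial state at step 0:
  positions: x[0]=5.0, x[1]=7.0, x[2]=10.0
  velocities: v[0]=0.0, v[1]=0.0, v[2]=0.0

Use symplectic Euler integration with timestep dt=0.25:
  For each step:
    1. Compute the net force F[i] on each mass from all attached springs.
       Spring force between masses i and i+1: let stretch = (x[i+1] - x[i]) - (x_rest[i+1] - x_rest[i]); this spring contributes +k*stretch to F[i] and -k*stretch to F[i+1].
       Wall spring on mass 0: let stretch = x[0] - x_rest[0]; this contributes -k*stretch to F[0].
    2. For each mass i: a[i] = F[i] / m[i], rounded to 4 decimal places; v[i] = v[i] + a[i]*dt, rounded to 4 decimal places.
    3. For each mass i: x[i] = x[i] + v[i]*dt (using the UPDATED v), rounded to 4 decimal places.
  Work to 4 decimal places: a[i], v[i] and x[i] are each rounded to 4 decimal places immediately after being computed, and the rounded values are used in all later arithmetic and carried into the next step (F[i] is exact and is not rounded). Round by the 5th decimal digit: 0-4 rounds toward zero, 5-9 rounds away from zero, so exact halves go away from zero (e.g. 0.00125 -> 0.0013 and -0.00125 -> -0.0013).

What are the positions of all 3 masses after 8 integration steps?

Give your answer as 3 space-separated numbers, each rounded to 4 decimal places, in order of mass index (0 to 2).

Step 0: x=[5.0000 7.0000 10.0000] v=[0.0000 0.0000 0.0000]
Step 1: x=[4.6250 7.1250 10.1250] v=[-1.5000 0.5000 0.5000]
Step 2: x=[3.9844 7.3125 10.3750] v=[-2.5625 0.7500 1.0000]
Step 3: x=[3.2617 7.4668 10.7422] v=[-2.8907 0.6172 1.4688]
Step 4: x=[2.6570 7.5049 11.2000] v=[-2.4190 0.1524 1.8311]
Step 5: x=[2.3261 7.3989 11.6959] v=[-1.3236 -0.4240 1.9836]
Step 6: x=[2.3386 7.1959 12.1547] v=[0.0498 -0.8119 1.8351]
Step 7: x=[2.6659 7.0056 12.4936] v=[1.3092 -0.7612 1.3557]
Step 8: x=[3.2024 6.9588 12.6465] v=[2.1461 -0.1871 0.6117]

Answer: 3.2024 6.9588 12.6465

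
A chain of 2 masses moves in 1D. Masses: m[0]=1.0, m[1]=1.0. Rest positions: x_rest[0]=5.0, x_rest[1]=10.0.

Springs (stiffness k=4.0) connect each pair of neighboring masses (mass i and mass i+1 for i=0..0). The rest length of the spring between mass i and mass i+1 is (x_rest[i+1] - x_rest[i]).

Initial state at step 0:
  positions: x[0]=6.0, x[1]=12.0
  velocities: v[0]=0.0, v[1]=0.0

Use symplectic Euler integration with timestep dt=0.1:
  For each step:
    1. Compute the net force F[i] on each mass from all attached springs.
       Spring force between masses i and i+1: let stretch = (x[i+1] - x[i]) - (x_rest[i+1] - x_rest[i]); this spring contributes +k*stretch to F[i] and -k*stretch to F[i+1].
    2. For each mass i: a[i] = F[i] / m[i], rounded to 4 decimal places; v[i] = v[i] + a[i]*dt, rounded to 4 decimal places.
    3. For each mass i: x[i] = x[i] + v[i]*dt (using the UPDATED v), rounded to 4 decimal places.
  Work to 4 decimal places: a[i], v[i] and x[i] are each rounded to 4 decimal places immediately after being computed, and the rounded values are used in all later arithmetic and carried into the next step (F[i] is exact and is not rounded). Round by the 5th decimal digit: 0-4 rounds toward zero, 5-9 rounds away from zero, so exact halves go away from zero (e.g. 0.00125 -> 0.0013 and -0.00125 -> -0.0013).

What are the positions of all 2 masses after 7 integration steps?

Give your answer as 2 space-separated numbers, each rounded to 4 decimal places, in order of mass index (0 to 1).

Step 0: x=[6.0000 12.0000] v=[0.0000 0.0000]
Step 1: x=[6.0400 11.9600] v=[0.4000 -0.4000]
Step 2: x=[6.1168 11.8832] v=[0.7680 -0.7680]
Step 3: x=[6.2243 11.7757] v=[1.0746 -1.0746]
Step 4: x=[6.3538 11.6462] v=[1.2952 -1.2952]
Step 5: x=[6.4950 11.5050] v=[1.4122 -1.4122]
Step 6: x=[6.6366 11.3634] v=[1.4162 -1.4162]
Step 7: x=[6.7673 11.2327] v=[1.3069 -1.3069]

Answer: 6.7673 11.2327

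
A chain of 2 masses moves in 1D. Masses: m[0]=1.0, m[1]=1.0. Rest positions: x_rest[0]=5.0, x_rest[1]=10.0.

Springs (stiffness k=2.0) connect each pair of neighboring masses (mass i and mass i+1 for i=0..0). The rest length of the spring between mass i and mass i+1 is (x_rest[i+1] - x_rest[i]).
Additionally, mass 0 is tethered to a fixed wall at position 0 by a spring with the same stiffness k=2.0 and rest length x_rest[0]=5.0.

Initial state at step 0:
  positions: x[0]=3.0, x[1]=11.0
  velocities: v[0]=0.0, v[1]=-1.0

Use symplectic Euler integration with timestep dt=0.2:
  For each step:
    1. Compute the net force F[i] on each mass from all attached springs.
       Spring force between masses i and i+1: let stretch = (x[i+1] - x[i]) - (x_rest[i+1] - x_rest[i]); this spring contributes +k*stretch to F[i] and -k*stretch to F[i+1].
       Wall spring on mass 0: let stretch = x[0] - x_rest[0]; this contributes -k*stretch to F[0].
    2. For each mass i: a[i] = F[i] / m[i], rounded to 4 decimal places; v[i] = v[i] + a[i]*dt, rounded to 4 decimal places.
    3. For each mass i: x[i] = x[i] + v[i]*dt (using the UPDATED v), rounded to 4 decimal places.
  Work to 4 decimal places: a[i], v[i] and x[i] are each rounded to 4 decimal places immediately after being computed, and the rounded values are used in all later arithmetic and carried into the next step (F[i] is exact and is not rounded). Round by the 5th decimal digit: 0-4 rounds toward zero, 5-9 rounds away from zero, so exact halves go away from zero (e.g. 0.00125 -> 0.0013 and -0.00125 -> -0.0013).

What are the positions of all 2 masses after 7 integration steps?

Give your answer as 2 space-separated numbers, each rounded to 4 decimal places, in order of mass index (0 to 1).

Step 0: x=[3.0000 11.0000] v=[0.0000 -1.0000]
Step 1: x=[3.4000 10.5600] v=[2.0000 -2.2000]
Step 2: x=[4.1008 9.9472] v=[3.5040 -3.0640]
Step 3: x=[4.9412 9.2667] v=[4.2022 -3.4026]
Step 4: x=[5.7324 8.6401] v=[3.9559 -3.1328]
Step 5: x=[6.2976 8.1809] v=[2.8260 -2.2959]
Step 6: x=[6.5097 7.9711] v=[1.0603 -1.0492]
Step 7: x=[6.3179 8.0443] v=[-0.9590 0.3662]

Answer: 6.3179 8.0443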